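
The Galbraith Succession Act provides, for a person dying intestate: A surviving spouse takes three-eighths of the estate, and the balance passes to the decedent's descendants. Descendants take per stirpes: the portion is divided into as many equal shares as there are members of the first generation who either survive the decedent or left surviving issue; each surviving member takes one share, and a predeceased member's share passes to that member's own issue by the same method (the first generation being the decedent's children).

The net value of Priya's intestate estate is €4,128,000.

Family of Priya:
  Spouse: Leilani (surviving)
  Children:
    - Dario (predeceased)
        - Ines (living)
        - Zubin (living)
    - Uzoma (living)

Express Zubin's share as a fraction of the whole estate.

Leilani takes three-eighths of €4,128,000 = €1,548,000. The remaining €2,580,000 passes to the descendants.
The descendants' portion (€2,580,000) is divided into 2 shares of €1,290,000: Uzoma takes €1,290,000; Dario's €1,290,000 share passes to Dario's issue.
Dario's share (€1,290,000) is divided into 2 shares of €645,000: Ines and Zubin each take €645,000.

Zubin receives 5/32 of the estate.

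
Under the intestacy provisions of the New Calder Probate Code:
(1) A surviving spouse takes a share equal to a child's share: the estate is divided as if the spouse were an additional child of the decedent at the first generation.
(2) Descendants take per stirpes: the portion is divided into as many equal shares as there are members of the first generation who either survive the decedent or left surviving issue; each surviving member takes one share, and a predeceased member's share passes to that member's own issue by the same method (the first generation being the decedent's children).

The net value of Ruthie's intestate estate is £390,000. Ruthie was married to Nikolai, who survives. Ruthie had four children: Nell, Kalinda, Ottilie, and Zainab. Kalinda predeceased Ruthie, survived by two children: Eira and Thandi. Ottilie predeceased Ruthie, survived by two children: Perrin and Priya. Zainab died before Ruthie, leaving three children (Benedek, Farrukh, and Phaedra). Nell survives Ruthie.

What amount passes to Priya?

The spouse counts as an additional share at the children's level, so there are 5 primary shares of £78,000. Nikolai takes one such share (£78,000).
The children's combined portion (£312,000) is divided into 4 shares of £78,000: Nell takes £78,000; Kalinda's £78,000 share passes to Kalinda's issue; Ottilie's £78,000 share passes to Ottilie's issue; Zainab's £78,000 share passes to Zainab's issue.
Kalinda's share (£78,000) is divided into 2 shares of £39,000: Eira and Thandi each take £39,000.
Ottilie's share (£78,000) is divided into 2 shares of £39,000: Perrin and Priya each take £39,000.
Zainab's share (£78,000) is divided into 3 shares of £26,000: Benedek, Farrukh, and Phaedra each take £26,000.

Priya receives £39,000.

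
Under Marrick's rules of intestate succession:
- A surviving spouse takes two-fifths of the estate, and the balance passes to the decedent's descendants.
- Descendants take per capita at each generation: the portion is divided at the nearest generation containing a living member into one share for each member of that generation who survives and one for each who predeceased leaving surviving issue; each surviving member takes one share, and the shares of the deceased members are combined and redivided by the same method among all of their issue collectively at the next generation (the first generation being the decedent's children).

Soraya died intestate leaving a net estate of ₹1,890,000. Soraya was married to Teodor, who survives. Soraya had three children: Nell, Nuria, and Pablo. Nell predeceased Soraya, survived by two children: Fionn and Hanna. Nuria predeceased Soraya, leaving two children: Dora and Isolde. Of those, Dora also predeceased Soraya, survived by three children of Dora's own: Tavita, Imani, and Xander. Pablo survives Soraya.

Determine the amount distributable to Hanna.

Hanna receives ₹189,000.

Teodor takes two-fifths of ₹1,890,000 = ₹756,000. The remaining ₹1,134,000 passes to the descendants.
The descendants' portion (₹1,134,000) is divided at the children's generation into 3 shares of ₹378,000. Pablo takes ₹378,000. The 2 shares of the deceased (Nell and Nuria) are combined into a pool of ₹756,000.
That pool (₹756,000) is divided at the grandchildren's generation into 4 shares of ₹189,000. Fionn, Hanna, and Isolde each take ₹189,000. The remaining share for the deceased Dora (₹189,000) is carried to the next generation.
That pool (₹189,000) is divided at the great-grandchildren's generation equally among Tavita, Imani, and Xander: ₹63,000 each.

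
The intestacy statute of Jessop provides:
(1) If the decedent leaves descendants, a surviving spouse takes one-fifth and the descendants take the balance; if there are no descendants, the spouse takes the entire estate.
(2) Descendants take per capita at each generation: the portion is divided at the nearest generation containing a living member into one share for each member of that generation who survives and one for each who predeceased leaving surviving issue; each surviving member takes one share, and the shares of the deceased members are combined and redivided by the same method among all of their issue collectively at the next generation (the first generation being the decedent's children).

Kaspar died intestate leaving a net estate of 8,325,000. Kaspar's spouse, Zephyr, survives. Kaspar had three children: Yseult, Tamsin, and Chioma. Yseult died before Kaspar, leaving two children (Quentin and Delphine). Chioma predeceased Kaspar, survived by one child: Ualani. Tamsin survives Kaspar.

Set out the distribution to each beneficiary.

Zephyr takes one-fifth of 8,325,000 = 1,665,000. The remaining 6,660,000 passes to the descendants.
The descendants' portion (6,660,000) is divided at the children's generation into 3 shares of 2,220,000. Tamsin takes 2,220,000. The 2 shares of the deceased (Yseult and Chioma) are combined into a pool of 4,440,000.
That pool (4,440,000) is divided at the grandchildren's generation equally among Quentin, Delphine, and Ualani: 1,480,000 each.

Zephyr: 1,665,000; Quentin: 1,480,000; Delphine: 1,480,000; Tamsin: 2,220,000; Ualani: 1,480,000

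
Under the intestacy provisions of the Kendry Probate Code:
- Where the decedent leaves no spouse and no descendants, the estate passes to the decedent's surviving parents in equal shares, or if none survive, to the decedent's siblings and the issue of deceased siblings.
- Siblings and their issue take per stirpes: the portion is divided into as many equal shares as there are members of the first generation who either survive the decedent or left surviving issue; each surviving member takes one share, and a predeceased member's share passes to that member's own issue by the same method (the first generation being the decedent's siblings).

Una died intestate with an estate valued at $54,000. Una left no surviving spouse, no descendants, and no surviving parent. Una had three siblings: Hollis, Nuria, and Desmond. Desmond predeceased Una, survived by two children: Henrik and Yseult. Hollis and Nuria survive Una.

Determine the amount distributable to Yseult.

The entire $54,000 passes to the siblings and their issue.
That amount ($54,000) is divided into 3 shares of $18,000: Hollis and Nuria each take $18,000; Desmond's $18,000 share passes to Desmond's issue.
Desmond's share ($18,000) is divided into 2 shares of $9,000: Henrik and Yseult each take $9,000.

Yseult receives $9,000.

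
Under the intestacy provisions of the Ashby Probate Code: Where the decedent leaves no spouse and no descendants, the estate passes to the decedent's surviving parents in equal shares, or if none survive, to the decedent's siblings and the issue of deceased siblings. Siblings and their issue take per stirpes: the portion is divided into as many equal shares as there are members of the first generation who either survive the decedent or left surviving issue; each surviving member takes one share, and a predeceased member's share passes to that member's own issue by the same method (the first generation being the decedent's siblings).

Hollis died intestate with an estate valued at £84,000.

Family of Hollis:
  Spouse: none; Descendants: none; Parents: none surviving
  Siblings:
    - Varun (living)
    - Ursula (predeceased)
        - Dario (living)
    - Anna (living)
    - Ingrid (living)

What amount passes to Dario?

Dario receives £21,000.

The entire £84,000 passes to the siblings and their issue.
That amount (£84,000) is divided into 4 shares of £21,000: Varun, Anna, and Ingrid each take £21,000; Ursula's £21,000 share passes to Ursula's issue.
Ursula's share (£21,000) passes entirely to Dario.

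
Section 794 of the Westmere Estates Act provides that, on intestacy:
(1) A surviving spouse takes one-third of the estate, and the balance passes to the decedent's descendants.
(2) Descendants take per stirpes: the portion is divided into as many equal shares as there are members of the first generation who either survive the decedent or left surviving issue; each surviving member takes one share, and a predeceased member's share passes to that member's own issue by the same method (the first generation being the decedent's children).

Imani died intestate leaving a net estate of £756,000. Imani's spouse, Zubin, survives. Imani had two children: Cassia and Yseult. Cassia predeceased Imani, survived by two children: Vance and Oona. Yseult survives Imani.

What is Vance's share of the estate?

Vance receives £126,000.

Zubin takes one-third of £756,000 = £252,000. The remaining £504,000 passes to the descendants.
The descendants' portion (£504,000) is divided into 2 shares of £252,000: Yseult takes £252,000; Cassia's £252,000 share passes to Cassia's issue.
Cassia's share (£252,000) is divided into 2 shares of £126,000: Vance and Oona each take £126,000.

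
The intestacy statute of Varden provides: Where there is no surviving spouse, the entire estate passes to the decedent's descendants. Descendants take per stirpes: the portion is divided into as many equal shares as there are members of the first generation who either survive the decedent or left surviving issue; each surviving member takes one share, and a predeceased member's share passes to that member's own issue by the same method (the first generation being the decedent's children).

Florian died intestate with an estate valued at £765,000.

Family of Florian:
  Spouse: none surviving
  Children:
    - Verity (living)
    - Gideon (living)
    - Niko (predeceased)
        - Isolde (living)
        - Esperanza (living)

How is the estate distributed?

Verity: £255,000; Gideon: £255,000; Isolde: £127,500; Esperanza: £127,500

The entire £765,000 passes to the descendants.
That amount (£765,000) is divided into 3 shares of £255,000: Verity and Gideon each take £255,000; Niko's £255,000 share passes to Niko's issue.
Niko's share (£255,000) is divided into 2 shares of £127,500: Isolde and Esperanza each take £127,500.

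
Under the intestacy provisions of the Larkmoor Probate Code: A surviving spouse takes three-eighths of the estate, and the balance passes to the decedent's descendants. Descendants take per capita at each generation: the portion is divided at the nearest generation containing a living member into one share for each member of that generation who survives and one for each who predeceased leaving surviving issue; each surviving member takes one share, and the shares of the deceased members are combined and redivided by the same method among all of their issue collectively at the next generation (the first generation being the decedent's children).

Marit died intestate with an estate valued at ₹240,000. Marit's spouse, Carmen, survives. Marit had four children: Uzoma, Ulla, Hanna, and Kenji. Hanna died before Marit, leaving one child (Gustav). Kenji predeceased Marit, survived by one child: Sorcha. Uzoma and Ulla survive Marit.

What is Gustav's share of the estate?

Carmen takes three-eighths of ₹240,000 = ₹90,000. The remaining ₹150,000 passes to the descendants.
The descendants' portion (₹150,000) is divided at the children's generation into 4 shares of ₹37,500. Uzoma and Ulla each take ₹37,500. The 2 shares of the deceased (Hanna and Kenji) are combined into a pool of ₹75,000.
That pool (₹75,000) is divided at the grandchildren's generation equally among Gustav and Sorcha: ₹37,500 each.

Gustav receives ₹37,500.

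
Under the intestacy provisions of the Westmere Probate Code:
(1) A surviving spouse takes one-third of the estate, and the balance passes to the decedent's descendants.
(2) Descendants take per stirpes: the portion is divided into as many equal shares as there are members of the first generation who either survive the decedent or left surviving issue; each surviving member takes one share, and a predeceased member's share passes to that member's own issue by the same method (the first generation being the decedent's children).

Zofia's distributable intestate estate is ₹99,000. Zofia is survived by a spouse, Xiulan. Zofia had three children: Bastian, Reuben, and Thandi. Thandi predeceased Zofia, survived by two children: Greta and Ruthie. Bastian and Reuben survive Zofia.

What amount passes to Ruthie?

Xiulan takes one-third of ₹99,000 = ₹33,000. The remaining ₹66,000 passes to the descendants.
The descendants' portion (₹66,000) is divided into 3 shares of ₹22,000: Bastian and Reuben each take ₹22,000; Thandi's ₹22,000 share passes to Thandi's issue.
Thandi's share (₹22,000) is divided into 2 shares of ₹11,000: Greta and Ruthie each take ₹11,000.

Ruthie receives ₹11,000.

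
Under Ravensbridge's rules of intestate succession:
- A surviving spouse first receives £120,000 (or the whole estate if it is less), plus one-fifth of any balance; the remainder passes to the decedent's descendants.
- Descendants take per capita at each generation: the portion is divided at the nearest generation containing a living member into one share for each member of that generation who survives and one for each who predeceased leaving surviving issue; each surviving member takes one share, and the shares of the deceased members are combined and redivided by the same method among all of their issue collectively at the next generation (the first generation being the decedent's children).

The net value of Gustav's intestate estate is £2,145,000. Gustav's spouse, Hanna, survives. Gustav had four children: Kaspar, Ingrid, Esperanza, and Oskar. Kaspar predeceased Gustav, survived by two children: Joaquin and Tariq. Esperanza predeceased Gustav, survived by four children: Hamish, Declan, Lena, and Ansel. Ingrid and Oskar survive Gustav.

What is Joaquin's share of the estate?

Hanna first takes £120,000, leaving a balance of £2,025,000. Hanna then takes one-fifth of the balance (£405,000), for a total of £525,000. The remaining £1,620,000 passes to the descendants.
The descendants' portion (£1,620,000) is divided at the children's generation into 4 shares of £405,000. Ingrid and Oskar each take £405,000. The 2 shares of the deceased (Kaspar and Esperanza) are combined into a pool of £810,000.
That pool (£810,000) is divided at the grandchildren's generation equally among Joaquin, Tariq, Hamish, Declan, Lena, and Ansel: £135,000 each.

Joaquin receives £135,000.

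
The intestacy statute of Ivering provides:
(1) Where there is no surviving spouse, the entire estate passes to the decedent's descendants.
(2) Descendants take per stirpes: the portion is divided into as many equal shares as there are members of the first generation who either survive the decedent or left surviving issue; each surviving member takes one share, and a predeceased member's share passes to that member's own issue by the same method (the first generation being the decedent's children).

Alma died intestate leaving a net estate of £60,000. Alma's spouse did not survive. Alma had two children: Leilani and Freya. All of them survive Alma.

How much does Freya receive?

Freya receives £30,000.

The entire £60,000 passes to the descendants.
That amount (£60,000) is divided into 2 shares of £30,000: Leilani and Freya each take £30,000.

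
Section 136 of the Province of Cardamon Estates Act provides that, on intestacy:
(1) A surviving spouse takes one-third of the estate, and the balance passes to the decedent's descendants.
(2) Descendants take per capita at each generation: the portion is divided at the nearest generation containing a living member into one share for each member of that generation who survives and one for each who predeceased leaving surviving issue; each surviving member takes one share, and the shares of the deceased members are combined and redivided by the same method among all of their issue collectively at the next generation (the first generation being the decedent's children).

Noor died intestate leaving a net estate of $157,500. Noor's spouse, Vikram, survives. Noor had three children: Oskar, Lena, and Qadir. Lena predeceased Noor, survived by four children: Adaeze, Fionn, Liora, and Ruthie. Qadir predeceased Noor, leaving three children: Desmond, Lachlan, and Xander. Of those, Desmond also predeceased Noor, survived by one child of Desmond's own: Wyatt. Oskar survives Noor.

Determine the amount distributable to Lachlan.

Vikram takes one-third of $157,500 = $52,500. The remaining $105,000 passes to the descendants.
The descendants' portion ($105,000) is divided at the children's generation into 3 shares of $35,000. Oskar takes $35,000. The 2 shares of the deceased (Lena and Qadir) are combined into a pool of $70,000.
That pool ($70,000) is divided at the grandchildren's generation into 7 shares of $10,000. Adaeze, Fionn, Liora, Ruthie, Lachlan, and Xander each take $10,000. The remaining share for the deceased Desmond ($10,000) is carried to the next generation.
That pool ($10,000) passes entirely to Wyatt, the sole taker at the great-grandchildren's generation.

Lachlan receives $10,000.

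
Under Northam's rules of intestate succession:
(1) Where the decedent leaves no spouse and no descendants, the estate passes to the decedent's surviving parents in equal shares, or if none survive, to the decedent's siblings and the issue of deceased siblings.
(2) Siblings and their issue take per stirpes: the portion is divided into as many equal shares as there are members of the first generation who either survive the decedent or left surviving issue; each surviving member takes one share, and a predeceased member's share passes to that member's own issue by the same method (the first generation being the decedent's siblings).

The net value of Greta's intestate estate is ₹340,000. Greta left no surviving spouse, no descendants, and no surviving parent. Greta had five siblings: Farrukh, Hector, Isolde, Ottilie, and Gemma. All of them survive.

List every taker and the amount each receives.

The entire ₹340,000 passes to the siblings and their issue.
That amount (₹340,000) is divided into 5 shares of ₹68,000: Farrukh, Hector, Isolde, Ottilie, and Gemma each take ₹68,000.

Farrukh: ₹68,000; Hector: ₹68,000; Isolde: ₹68,000; Ottilie: ₹68,000; Gemma: ₹68,000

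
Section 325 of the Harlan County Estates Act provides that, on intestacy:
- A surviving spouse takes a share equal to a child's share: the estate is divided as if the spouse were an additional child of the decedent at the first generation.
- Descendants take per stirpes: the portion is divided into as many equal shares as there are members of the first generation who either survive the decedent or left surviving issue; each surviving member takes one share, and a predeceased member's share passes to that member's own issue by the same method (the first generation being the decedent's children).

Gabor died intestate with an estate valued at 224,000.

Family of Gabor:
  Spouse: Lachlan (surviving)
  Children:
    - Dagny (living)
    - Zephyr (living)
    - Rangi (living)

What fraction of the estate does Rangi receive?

Rangi receives 1/4 of the estate.

The spouse counts as an additional share at the children's level, so there are 4 primary shares of 56,000. Lachlan takes one such share (56,000).
The children's combined portion (168,000) is divided into 3 shares of 56,000: Dagny, Zephyr, and Rangi each take 56,000.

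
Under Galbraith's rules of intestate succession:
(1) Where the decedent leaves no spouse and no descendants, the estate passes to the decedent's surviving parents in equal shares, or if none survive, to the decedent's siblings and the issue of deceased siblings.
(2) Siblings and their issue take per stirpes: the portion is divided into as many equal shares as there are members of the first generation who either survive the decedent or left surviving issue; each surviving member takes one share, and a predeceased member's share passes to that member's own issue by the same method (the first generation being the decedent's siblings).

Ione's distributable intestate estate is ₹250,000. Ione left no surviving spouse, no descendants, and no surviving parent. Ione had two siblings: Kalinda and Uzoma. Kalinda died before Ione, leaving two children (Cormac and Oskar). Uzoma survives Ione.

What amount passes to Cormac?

The entire ₹250,000 passes to the siblings and their issue.
That amount (₹250,000) is divided into 2 shares of ₹125,000: Uzoma takes ₹125,000; Kalinda's ₹125,000 share passes to Kalinda's issue.
Kalinda's share (₹125,000) is divided into 2 shares of ₹62,500: Cormac and Oskar each take ₹62,500.

Cormac receives ₹62,500.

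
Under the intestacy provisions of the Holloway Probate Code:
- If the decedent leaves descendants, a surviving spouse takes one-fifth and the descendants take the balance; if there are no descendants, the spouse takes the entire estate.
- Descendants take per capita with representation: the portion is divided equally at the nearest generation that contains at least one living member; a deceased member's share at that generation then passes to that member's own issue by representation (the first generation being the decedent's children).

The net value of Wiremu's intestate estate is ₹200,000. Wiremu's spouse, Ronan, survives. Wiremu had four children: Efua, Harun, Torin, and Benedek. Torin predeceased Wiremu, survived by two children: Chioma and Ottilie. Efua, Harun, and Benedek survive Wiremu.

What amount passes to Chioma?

Ronan takes one-fifth of ₹200,000 = ₹40,000. The remaining ₹160,000 passes to the descendants.
The descendants' portion (₹160,000) is divided into 4 shares of ₹40,000: Efua, Harun, and Benedek each take ₹40,000; Torin's ₹40,000 share passes to Torin's issue.
Torin's share (₹40,000) is divided into 2 shares of ₹20,000: Chioma and Ottilie each take ₹20,000.

Chioma receives ₹20,000.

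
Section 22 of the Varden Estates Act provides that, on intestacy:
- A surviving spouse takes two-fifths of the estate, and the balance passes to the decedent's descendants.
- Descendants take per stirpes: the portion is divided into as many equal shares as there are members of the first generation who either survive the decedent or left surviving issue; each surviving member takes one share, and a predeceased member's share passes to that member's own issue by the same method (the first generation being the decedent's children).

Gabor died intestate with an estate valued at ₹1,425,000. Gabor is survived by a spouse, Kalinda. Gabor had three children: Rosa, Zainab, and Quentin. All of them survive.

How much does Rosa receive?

Rosa receives ₹285,000.

Kalinda takes two-fifths of ₹1,425,000 = ₹570,000. The remaining ₹855,000 passes to the descendants.
The descendants' portion (₹855,000) is divided into 3 shares of ₹285,000: Rosa, Zainab, and Quentin each take ₹285,000.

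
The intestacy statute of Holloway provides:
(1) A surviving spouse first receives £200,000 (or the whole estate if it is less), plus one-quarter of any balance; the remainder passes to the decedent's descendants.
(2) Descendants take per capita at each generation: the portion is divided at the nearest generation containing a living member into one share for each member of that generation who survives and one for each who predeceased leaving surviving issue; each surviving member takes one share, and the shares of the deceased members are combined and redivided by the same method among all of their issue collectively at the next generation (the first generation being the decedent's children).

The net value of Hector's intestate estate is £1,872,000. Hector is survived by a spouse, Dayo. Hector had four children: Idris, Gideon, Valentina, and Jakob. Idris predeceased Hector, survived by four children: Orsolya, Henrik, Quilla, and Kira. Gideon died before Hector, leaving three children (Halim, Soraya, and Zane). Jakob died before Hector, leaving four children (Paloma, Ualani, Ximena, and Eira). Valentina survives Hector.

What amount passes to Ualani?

Ualani receives £85,500.

Dayo first takes £200,000, leaving a balance of £1,672,000. Dayo then takes one-quarter of the balance (£418,000), for a total of £618,000. The remaining £1,254,000 passes to the descendants.
The descendants' portion (£1,254,000) is divided at the children's generation into 4 shares of £313,500. Valentina takes £313,500. The 3 shares of the deceased (Idris, Gideon, and Jakob) are combined into a pool of £940,500.
That pool (£940,500) is divided at the grandchildren's generation equally among Orsolya, Henrik, Quilla, Kira, Halim, Soraya, Zane, Paloma, Ualani, Ximena, and Eira: £85,500 each.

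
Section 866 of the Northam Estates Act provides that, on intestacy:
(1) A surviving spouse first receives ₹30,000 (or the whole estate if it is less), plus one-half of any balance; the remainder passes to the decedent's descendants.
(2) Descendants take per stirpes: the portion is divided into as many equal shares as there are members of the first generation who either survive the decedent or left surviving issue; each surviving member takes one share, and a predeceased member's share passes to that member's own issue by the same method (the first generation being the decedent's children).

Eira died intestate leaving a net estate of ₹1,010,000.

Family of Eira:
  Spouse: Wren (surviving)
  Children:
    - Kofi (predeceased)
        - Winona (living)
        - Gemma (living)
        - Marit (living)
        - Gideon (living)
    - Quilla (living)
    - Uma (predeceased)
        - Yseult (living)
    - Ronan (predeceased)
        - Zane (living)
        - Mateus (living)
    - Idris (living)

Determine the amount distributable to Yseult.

Wren first takes ₹30,000, leaving a balance of ₹980,000. Wren then takes one-half of the balance (₹490,000), for a total of ₹520,000. The remaining ₹490,000 passes to the descendants.
The descendants' portion (₹490,000) is divided into 5 shares of ₹98,000: Quilla and Idris each take ₹98,000; Kofi's ₹98,000 share passes to Kofi's issue; Uma's ₹98,000 share passes to Uma's issue; Ronan's ₹98,000 share passes to Ronan's issue.
Kofi's share (₹98,000) is divided into 4 shares of ₹24,500: Winona, Gemma, Marit, and Gideon each take ₹24,500.
Uma's share (₹98,000) passes entirely to Yseult.
Ronan's share (₹98,000) is divided into 2 shares of ₹49,000: Zane and Mateus each take ₹49,000.

Yseult receives ₹98,000.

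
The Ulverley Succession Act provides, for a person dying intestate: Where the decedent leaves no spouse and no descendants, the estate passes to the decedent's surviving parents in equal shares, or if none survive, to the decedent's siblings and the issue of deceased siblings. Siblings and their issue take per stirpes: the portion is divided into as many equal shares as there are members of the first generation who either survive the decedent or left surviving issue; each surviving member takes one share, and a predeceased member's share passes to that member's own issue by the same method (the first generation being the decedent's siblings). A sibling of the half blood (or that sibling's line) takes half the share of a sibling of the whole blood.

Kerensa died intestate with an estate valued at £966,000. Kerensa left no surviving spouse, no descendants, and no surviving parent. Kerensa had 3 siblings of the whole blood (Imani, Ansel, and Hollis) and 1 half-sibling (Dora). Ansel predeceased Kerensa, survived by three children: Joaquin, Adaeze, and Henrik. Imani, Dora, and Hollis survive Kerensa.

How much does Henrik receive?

The entire £966,000 passes to the siblings and their issue.
Counting each half-blood sibling's line as half a unit, there are 7/2 units in £966,000, so one unit is £276,000. Whole-blood lines (Imani, Ansel, and Hollis) take £276,000 each; half-blood lines (Dora) take £138,000 each.
Ansel's share (£276,000) is divided into 3 shares of £92,000: Joaquin, Adaeze, and Henrik each take £92,000.

Henrik receives £92,000.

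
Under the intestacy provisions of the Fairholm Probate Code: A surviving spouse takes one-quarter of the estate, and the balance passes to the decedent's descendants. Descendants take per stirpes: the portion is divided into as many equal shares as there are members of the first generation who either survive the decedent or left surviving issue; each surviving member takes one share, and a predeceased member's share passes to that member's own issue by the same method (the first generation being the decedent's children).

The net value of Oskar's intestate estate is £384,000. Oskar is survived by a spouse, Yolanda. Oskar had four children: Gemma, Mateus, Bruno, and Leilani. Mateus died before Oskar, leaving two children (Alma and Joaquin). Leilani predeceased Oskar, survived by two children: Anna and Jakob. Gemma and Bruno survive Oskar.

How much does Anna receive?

Yolanda takes one-quarter of £384,000 = £96,000. The remaining £288,000 passes to the descendants.
The descendants' portion (£288,000) is divided into 4 shares of £72,000: Gemma and Bruno each take £72,000; Mateus's £72,000 share passes to Mateus's issue; Leilani's £72,000 share passes to Leilani's issue.
Mateus's share (£72,000) is divided into 2 shares of £36,000: Alma and Joaquin each take £36,000.
Leilani's share (£72,000) is divided into 2 shares of £36,000: Anna and Jakob each take £36,000.

Anna receives £36,000.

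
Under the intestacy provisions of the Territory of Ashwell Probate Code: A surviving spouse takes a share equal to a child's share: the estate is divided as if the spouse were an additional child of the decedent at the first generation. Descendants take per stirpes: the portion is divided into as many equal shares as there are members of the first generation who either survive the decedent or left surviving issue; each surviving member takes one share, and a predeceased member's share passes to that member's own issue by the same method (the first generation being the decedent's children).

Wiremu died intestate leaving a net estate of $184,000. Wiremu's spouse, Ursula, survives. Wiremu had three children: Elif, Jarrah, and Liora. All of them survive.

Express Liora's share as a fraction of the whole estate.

The spouse counts as an additional share at the children's level, so there are 4 primary shares of $46,000. Ursula takes one such share ($46,000).
The children's combined portion ($138,000) is divided into 3 shares of $46,000: Elif, Jarrah, and Liora each take $46,000.

Liora receives 1/4 of the estate.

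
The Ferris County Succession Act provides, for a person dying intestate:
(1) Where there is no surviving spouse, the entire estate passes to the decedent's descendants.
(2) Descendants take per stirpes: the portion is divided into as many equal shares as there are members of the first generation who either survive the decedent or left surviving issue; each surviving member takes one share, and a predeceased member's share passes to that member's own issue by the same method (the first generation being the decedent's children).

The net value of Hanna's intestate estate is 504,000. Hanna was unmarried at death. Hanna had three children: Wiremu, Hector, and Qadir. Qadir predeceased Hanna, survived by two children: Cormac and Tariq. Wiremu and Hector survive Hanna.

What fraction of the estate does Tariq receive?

The entire 504,000 passes to the descendants.
That amount (504,000) is divided into 3 shares of 168,000: Wiremu and Hector each take 168,000; Qadir's 168,000 share passes to Qadir's issue.
Qadir's share (168,000) is divided into 2 shares of 84,000: Cormac and Tariq each take 84,000.

Tariq receives 1/6 of the estate.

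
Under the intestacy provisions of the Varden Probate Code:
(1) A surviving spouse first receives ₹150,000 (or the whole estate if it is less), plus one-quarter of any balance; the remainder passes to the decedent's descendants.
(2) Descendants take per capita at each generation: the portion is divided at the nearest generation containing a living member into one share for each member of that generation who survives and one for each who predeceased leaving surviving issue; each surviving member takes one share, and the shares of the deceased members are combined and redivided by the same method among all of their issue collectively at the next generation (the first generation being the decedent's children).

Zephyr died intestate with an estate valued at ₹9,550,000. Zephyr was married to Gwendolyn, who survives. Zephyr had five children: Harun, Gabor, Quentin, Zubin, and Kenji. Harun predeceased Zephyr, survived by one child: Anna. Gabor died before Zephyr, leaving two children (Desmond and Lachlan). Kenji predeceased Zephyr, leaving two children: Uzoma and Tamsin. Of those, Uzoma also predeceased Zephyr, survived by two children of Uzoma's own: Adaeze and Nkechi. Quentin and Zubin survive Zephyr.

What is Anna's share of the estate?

Anna receives ₹846,000.

Gwendolyn first takes ₹150,000, leaving a balance of ₹9,400,000. Gwendolyn then takes one-quarter of the balance (₹2,350,000), for a total of ₹2,500,000. The remaining ₹7,050,000 passes to the descendants.
The descendants' portion (₹7,050,000) is divided at the children's generation into 5 shares of ₹1,410,000. Quentin and Zubin each take ₹1,410,000. The 3 shares of the deceased (Harun, Gabor, and Kenji) are combined into a pool of ₹4,230,000.
That pool (₹4,230,000) is divided at the grandchildren's generation into 5 shares of ₹846,000. Anna, Desmond, Lachlan, and Tamsin each take ₹846,000. The remaining share for the deceased Uzoma (₹846,000) is carried to the next generation.
That pool (₹846,000) is divided at the great-grandchildren's generation equally among Adaeze and Nkechi: ₹423,000 each.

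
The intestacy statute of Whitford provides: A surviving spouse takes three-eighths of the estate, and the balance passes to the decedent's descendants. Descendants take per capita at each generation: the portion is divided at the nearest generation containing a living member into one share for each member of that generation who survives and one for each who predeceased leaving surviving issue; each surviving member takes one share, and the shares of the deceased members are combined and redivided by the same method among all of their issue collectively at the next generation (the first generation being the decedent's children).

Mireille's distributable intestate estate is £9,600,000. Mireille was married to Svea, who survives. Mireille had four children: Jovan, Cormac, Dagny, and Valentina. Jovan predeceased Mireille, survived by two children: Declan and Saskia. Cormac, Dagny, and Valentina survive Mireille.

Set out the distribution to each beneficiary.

Svea takes three-eighths of £9,600,000 = £3,600,000. The remaining £6,000,000 passes to the descendants.
The descendants' portion (£6,000,000) is divided at the children's generation into 4 shares of £1,500,000. Cormac, Dagny, and Valentina each take £1,500,000. The remaining share for the deceased Jovan (£1,500,000) is carried to the next generation.
That pool (£1,500,000) is divided at the grandchildren's generation equally among Declan and Saskia: £750,000 each.

Svea: £3,600,000; Declan: £750,000; Saskia: £750,000; Cormac: £1,500,000; Dagny: £1,500,000; Valentina: £1,500,000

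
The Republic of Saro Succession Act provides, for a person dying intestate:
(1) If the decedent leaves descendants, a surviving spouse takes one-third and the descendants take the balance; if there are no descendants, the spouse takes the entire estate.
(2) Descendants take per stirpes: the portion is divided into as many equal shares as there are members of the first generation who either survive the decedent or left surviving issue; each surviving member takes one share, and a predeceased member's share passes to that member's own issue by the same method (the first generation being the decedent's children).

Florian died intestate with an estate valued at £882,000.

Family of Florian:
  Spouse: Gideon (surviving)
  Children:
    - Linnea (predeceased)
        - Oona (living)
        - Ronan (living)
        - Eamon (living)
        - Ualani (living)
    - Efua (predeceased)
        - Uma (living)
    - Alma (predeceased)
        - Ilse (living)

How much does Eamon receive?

Gideon takes one-third of £882,000 = £294,000. The remaining £588,000 passes to the descendants.
The descendants' portion (£588,000) is divided into 3 shares of £196,000: Linnea's £196,000 share passes to Linnea's issue; Efua's £196,000 share passes to Efua's issue; Alma's £196,000 share passes to Alma's issue.
Linnea's share (£196,000) is divided into 4 shares of £49,000: Oona, Ronan, Eamon, and Ualani each take £49,000.
Efua's share (£196,000) passes entirely to Uma.
Alma's share (£196,000) passes entirely to Ilse.

Eamon receives £49,000.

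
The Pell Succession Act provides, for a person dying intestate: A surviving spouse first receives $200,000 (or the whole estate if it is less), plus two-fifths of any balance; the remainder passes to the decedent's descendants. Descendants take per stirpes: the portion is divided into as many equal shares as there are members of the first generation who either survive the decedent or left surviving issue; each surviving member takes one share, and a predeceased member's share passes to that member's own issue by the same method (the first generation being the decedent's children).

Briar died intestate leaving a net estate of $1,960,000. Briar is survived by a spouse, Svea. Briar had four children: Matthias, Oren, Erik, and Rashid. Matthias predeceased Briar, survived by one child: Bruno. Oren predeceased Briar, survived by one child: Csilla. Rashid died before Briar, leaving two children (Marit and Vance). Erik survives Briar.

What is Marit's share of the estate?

Svea first takes $200,000, leaving a balance of $1,760,000. Svea then takes two-fifths of the balance ($704,000), for a total of $904,000. The remaining $1,056,000 passes to the descendants.
The descendants' portion ($1,056,000) is divided into 4 shares of $264,000: Erik takes $264,000; Matthias's $264,000 share passes to Matthias's issue; Oren's $264,000 share passes to Oren's issue; Rashid's $264,000 share passes to Rashid's issue.
Matthias's share ($264,000) passes entirely to Bruno.
Oren's share ($264,000) passes entirely to Csilla.
Rashid's share ($264,000) is divided into 2 shares of $132,000: Marit and Vance each take $132,000.

Marit receives $132,000.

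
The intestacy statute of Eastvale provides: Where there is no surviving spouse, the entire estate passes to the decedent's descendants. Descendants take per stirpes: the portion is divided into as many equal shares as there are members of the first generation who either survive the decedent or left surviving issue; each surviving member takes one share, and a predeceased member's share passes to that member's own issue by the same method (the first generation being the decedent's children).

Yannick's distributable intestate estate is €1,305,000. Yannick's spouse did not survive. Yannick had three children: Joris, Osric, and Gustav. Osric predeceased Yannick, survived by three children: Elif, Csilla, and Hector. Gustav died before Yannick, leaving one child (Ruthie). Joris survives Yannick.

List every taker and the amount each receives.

The entire €1,305,000 passes to the descendants.
That amount (€1,305,000) is divided into 3 shares of €435,000: Joris takes €435,000; Osric's €435,000 share passes to Osric's issue; Gustav's €435,000 share passes to Gustav's issue.
Osric's share (€435,000) is divided into 3 shares of €145,000: Elif, Csilla, and Hector each take €145,000.
Gustav's share (€435,000) passes entirely to Ruthie.

Joris: €435,000; Elif: €145,000; Csilla: €145,000; Hector: €145,000; Ruthie: €435,000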